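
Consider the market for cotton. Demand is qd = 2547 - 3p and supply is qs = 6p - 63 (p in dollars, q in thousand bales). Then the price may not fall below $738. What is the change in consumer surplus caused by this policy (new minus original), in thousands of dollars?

-450240

Setting quantity demanded equal to quantity supplied, 2547 - 3p = 6p - 63, gives p* = 290 and q* = 1677.
Since 738 > 290, the floor is binding.
At p = 738: qd = 2547 - 3·738 = 333 and qs = 6·738 - 63 = 4365.
Consumer surplus without the control is ½ · (849 - 290) · 1677 = 468721.5.
With the floor, consumers buy 333 units at 738, so CS = ½ · (849 - 738) · 333 = 18481.5.
Change in consumer surplus = 18481.5 - 468721.5 = -450240.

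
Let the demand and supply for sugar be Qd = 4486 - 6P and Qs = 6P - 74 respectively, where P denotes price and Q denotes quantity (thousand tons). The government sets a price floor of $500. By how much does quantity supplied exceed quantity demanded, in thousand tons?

Equilibrium: 4486 - 6P = 6P - 74, so 4560 = 12P and P* = 380, Q* = 2206.
Because the floor (500) lies above the market-clearing price, it is binding.
At P = 500: Qd = 4486 - 6·500 = 1486 and Qs = 6·500 - 74 = 2926.
Surplus = Qs - Qd = 2926 - 1486 = 1440.

1440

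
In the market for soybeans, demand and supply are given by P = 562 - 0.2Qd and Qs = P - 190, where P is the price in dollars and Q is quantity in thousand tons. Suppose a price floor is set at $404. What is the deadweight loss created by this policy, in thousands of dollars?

Rearranging demand gives Qd = 2810 - 5P. Without the control the market clears where 2810 - 5P = P - 190, i.e. P* = 500 and Q* = 310.
The floor of 404 is below the equilibrium price 500, so it is not binding; the market clears at P* = 500, Q* = 310.
Since the control does not bind, no trades are prevented and deadweight loss is zero.

0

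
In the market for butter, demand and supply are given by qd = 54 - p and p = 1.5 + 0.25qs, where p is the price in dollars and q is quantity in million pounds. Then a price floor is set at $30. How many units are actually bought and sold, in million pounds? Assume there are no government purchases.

Rearranging supply gives qs = 4p - 6. Without the control the market clears where 54 - p = 4p - 6, i.e. p* = 12 and q* = 42.
Because the floor (30) lies above the market-clearing price, it is binding.
At p = 30: qd = 54 - 30 = 24 and qs = 4·30 - 6 = 114.
The quantity actually transacted is the short side, demand: 24.

24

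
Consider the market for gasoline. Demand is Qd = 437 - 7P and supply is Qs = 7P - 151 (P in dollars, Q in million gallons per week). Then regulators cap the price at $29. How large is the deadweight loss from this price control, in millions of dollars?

In a free market, 437 - 7P = 7P - 151 gives the equilibrium P* = 42, Q* = 143.
The ceiling of 29 is below the equilibrium price 42, so it binds.
At P = 29: Qd = 437 - 7·29 = 234 and Qs = 7·29 - 151 = 52.
Quantity traded falls to 52. At Q = 52 the demand price is (437 - 52)/7 = 55 and the supply price is (151 + 52)/7 = 29.
Deadweight loss = ½ · (55 - 29) · (143 - 52) = ½ · 26 · 91 = 1183.

1183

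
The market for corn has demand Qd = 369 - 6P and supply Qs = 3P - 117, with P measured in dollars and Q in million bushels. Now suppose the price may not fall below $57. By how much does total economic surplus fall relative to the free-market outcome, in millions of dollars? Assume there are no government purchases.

Equilibrium: 369 - 6P = 3P - 117, so 486 = 9P and P* = 54, Q* = 45.
Since 57 > 54, the floor is binding.
At P = 57: Qd = 369 - 6·57 = 27 and Qs = 3·57 - 117 = 54.
Quantity traded falls to 27. At Q = 27 the demand price is (369 - 27)/6 = 57 and the supply price is (117 + 27)/3 = 48.
Deadweight loss = ½ · (57 - 48) · (45 - 27) = ½ · 9 · 18 = 81.

81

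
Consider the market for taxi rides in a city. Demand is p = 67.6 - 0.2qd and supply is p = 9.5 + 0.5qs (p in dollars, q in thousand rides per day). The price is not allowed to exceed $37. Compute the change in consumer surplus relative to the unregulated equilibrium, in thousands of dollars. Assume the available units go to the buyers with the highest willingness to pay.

691.6

Rearranging demand gives qd = 338 - 5p; rearranging supply gives qs = 2p - 19. Equilibrium: 338 - 5p = 2p - 19, so 357 = 7p and p* = 51, q* = 83.
Since 37 < 51, the ceiling is binding.
At p = 37: qd = 338 - 5·37 = 153 and qs = 2·37 - 19 = 55.
Consumer surplus without the control is ½ · (67.6 - 51) · 83 = 688.9.
With the ceiling, 55 units are sold at 37 (assume they go to the highest-value buyers). The demand price at q = 55 is 56.6, so CS = ½ · [(67.6 - 37) + (56.6 - 37)] · 55 = 1380.5.
Change in consumer surplus = 1380.5 - 688.9 = 691.6.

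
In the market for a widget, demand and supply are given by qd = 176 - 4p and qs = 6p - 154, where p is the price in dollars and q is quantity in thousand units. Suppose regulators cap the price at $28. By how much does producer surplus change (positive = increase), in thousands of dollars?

-145

Setting quantity demanded equal to quantity supplied, 176 - 4p = 6p - 154, gives p* = 33 and q* = 44.
The ceiling of 28 is below the equilibrium price 33, so it binds.
At p = 28: qd = 176 - 4·28 = 64 and qs = 6·28 - 154 = 14.
Producer surplus without the control is ½ · (33 - 77/3) · 44 = 484/3.
With the ceiling, producers sell 14 units at 28, so PS = ½ · (28 - 77/3) · 14 = 49/3.
Change in producer surplus = 49/3 - 484/3 = -145.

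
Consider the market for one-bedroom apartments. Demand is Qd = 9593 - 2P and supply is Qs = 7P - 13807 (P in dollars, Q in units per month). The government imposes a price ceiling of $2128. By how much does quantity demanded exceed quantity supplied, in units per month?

Without the control the market clears where 9593 - 2P = 7P - 13807, i.e. P* = 2600 and Q* = 4393.
The ceiling of 2128 is below the equilibrium price 2600, so it binds.
At P = 2128: Qd = 9593 - 2·2128 = 5337 and Qs = 7·2128 - 13807 = 1089.
Shortage = Qd - Qs = 5337 - 1089 = 4248.

4248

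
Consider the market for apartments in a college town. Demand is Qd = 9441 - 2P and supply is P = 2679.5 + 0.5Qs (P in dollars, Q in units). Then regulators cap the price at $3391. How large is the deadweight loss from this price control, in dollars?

Rearranging supply gives Qs = 2P - 5359. In a free market, 9441 - 2P = 2P - 5359 gives the equilibrium P* = 3700, Q* = 2041.
Since 3391 < 3700, the ceiling is binding.
At P = 3391: Qd = 9441 - 2·3391 = 2659 and Qs = 2·3391 - 5359 = 1423.
Quantity traded falls to 1423. At Q = 1423 the demand price is (9441 - 1423)/2 = 4009 and the supply price is (5359 + 1423)/2 = 3391.
Deadweight loss = ½ · (4009 - 3391) · (2041 - 1423) = ½ · 618 · 618 = 190962.

190962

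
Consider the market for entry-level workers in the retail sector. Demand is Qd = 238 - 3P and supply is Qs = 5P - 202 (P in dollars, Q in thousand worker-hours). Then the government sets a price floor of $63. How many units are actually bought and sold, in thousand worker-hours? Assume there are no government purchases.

Equilibrium: 238 - 3P = 5P - 202, so 440 = 8P and P* = 55, Q* = 73.
Since 63 > 55, the floor is binding.
At P = 63: Qd = 238 - 3·63 = 49 and Qs = 5·63 - 202 = 113.
The quantity actually transacted is the short side, demand: 49.

49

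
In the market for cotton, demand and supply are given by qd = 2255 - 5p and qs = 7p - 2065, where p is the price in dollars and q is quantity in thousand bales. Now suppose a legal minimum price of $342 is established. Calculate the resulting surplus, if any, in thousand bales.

0

Equilibrium: 2255 - 5p = 7p - 2065, so 4320 = 12p and p* = 360, q* = 455.
Since 342 is below p* = 360, the floor does not bind and the free-market outcome prevails.
Since the control does not bind, there is no surplus.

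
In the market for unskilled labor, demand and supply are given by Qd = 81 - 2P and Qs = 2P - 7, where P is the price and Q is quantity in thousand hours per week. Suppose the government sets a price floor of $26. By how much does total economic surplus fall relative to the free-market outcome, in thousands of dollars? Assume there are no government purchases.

In a free market, 81 - 2P = 2P - 7 gives the equilibrium P* = 22, Q* = 37.
Because the floor (26) lies above the market-clearing price, it is binding.
At P = 26: Qd = 81 - 2·26 = 29 and Qs = 2·26 - 7 = 45.
Quantity traded falls to 29. At Q = 29 the demand price is (81 - 29)/2 = 26 and the supply price is (7 + 29)/2 = 18.
Deadweight loss = ½ · (26 - 18) · (37 - 29) = ½ · 8 · 8 = 32.

32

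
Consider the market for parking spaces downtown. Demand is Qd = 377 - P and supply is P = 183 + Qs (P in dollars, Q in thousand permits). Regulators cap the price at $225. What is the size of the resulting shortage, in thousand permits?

Rearranging supply gives Qs = P - 183. Setting quantity demanded equal to quantity supplied, 377 - P = P - 183, gives P* = 280 and Q* = 97.
Since 225 < 280, the ceiling is binding.
At P = 225: Qd = 377 - 225 = 152 and Qs = 225 - 183 = 42.
Shortage = Qd - Qs = 152 - 42 = 110.

110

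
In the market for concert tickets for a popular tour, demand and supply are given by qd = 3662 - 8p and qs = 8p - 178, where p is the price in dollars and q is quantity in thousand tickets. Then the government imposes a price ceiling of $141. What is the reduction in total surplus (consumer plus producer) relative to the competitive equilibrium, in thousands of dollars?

78408

Without the control the market clears where 3662 - 8p = 8p - 178, i.e. p* = 240 and q* = 1742.
Because the ceiling (141) lies below the market-clearing price, it is binding.
At p = 141: qd = 3662 - 8·141 = 2534 and qs = 8·141 - 178 = 950.
Quantity traded falls to 950. At q = 950 the demand price is (3662 - 950)/8 = 339 and the supply price is (178 + 950)/8 = 141.
Deadweight loss = ½ · (339 - 141) · (1742 - 950) = ½ · 198 · 792 = 78408.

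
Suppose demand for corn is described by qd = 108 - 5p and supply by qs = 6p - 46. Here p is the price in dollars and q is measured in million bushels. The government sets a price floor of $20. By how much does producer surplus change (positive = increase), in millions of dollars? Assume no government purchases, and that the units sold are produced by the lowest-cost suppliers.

In a free market, 108 - 5p = 6p - 46 gives the equilibrium p* = 14, q* = 38.
Since 20 > 14, the floor is binding.
At p = 20: qd = 108 - 5·20 = 8 and qs = 6·20 - 46 = 74.
Producer surplus without the control is ½ · (14 - 23/3) · 38 = 361/3.
With the floor, 8 units are sold at 20. The supply price at q = 8 is 9, so PS = ½ · [(20 - 23/3) + (20 - 9)] · 8 = 280/3.
Change in producer surplus = 280/3 - 361/3 = -27.

-27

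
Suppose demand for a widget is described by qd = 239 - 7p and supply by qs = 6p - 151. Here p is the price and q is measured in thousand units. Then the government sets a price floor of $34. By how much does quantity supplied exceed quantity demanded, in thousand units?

52

In a free market, 239 - 7p = 6p - 151 gives the equilibrium p* = 30, q* = 29.
Because the floor (34) lies above the market-clearing price, it is binding.
At p = 34: qd = 239 - 7·34 = 1 and qs = 6·34 - 151 = 53.
Surplus = qs - qd = 53 - 1 = 52.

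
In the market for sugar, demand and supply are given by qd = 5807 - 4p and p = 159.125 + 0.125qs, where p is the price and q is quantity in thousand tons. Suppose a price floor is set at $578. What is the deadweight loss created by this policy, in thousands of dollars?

Rearranging supply gives qs = 8p - 1273. Without the control the market clears where 5807 - 4p = 8p - 1273, i.e. p* = 590 and q* = 3447.
The floor of 578 is below the equilibrium price 590, so it is not binding; the market clears at p* = 590, q* = 3447.
Since the control does not bind, no trades are prevented and deadweight loss is zero.

0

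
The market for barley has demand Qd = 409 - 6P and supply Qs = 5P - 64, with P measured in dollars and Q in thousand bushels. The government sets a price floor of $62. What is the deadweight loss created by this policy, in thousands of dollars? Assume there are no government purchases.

In a free market, 409 - 6P = 5P - 64 gives the equilibrium P* = 43, Q* = 151.
Because the floor (62) lies above the market-clearing price, it is binding.
At P = 62: Qd = 409 - 6·62 = 37 and Qs = 5·62 - 64 = 246.
Quantity traded falls to 37. At Q = 37 the demand price is (409 - 37)/6 = 62 and the supply price is (64 + 37)/5 = 20.2.
Deadweight loss = ½ · (62 - 20.2) · (151 - 37) = ½ · 41.8 · 114 = 2382.6.

2382.6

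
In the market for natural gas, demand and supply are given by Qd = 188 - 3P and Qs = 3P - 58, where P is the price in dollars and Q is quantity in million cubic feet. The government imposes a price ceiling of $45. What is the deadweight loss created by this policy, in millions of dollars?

0

Without the control the market clears where 188 - 3P = 3P - 58, i.e. P* = 41 and Q* = 65.
Since 45 is above P* = 41, the ceiling does not bind and the free-market outcome prevails.
Since the control does not bind, no trades are prevented and deadweight loss is zero.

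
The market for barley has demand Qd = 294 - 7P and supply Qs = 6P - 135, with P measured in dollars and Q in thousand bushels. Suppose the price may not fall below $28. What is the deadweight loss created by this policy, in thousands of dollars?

0

Setting quantity demanded equal to quantity supplied, 294 - 7P = 6P - 135, gives P* = 33 and Q* = 63.
The floor of 28 is below the equilibrium price 33, so it is not binding; the market clears at P* = 33, Q* = 63.
Since the control does not bind, no trades are prevented and deadweight loss is zero.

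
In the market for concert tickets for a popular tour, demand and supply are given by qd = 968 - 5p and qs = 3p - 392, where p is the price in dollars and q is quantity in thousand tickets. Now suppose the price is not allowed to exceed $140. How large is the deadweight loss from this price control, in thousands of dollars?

2160

Equilibrium: 968 - 5p = 3p - 392, so 1360 = 8p and p* = 170, q* = 118.
Since 140 < 170, the ceiling is binding.
At p = 140: qd = 968 - 5·140 = 268 and qs = 3·140 - 392 = 28.
Quantity traded falls to 28. At q = 28 the demand price is (968 - 28)/5 = 188 and the supply price is (392 + 28)/3 = 140.
Deadweight loss = ½ · (188 - 140) · (118 - 28) = ½ · 48 · 90 = 2160.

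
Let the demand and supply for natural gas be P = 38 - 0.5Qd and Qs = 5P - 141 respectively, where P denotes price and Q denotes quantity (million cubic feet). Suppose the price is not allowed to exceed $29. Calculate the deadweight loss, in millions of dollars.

Rearranging demand gives Qd = 76 - 2P. Without the control the market clears where 76 - 2P = 5P - 141, i.e. P* = 31 and Q* = 14.
Since 29 < 31, the ceiling is binding.
At P = 29: Qd = 76 - 2·29 = 18 and Qs = 5·29 - 141 = 4.
Quantity traded falls to 4. At Q = 4 the demand price is (76 - 4)/2 = 36 and the supply price is (141 + 4)/5 = 29.
Deadweight loss = ½ · (36 - 29) · (14 - 4) = ½ · 7 · 10 = 35.

35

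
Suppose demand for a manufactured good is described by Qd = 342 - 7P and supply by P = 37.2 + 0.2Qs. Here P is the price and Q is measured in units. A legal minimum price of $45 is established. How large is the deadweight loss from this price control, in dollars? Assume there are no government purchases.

Rearranging supply gives Qs = 5P - 186. Equilibrium: 342 - 7P = 5P - 186, so 528 = 12P and P* = 44, Q* = 34.
Since 45 > 44, the floor is binding.
At P = 45: Qd = 342 - 7·45 = 27 and Qs = 5·45 - 186 = 39.
Quantity traded falls to 27. At Q = 27 the demand price is (342 - 27)/7 = 45 and the supply price is (186 + 27)/5 = 42.6.
Deadweight loss = ½ · (45 - 42.6) · (34 - 27) = ½ · 2.4 · 7 = 8.4.

8.4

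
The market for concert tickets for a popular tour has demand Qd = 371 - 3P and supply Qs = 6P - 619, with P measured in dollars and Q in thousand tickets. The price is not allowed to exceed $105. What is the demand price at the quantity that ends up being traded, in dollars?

120

Equilibrium: 371 - 3P = 6P - 619, so 990 = 9P and P* = 110, Q* = 41.
Since 105 < 110, the ceiling is binding.
At P = 105: Qd = 371 - 3·105 = 56 and Qs = 6·105 - 619 = 11.
Only 11 units reach the market. On the demand curve, the marginal buyer's willingness to pay at Q = 11 is (371 - 11)/3 = 120.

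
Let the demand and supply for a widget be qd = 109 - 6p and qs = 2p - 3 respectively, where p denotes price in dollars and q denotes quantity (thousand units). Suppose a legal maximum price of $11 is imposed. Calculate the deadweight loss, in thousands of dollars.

12

In a free market, 109 - 6p = 2p - 3 gives the equilibrium p* = 14, q* = 25.
Because the ceiling (11) lies below the market-clearing price, it is binding.
At p = 11: qd = 109 - 6·11 = 43 and qs = 2·11 - 3 = 19.
Quantity traded falls to 19. At q = 19 the demand price is (109 - 19)/6 = 15 and the supply price is (3 + 19)/2 = 11.
Deadweight loss = ½ · (15 - 11) · (25 - 19) = ½ · 4 · 6 = 12.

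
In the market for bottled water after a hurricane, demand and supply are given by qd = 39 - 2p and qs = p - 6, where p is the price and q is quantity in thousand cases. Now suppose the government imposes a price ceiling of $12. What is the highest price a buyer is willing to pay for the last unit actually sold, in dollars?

16.5

In a free market, 39 - 2p = p - 6 gives the equilibrium p* = 15, q* = 9.
The ceiling of 12 is below the equilibrium price 15, so it binds.
At p = 12: qd = 39 - 2·12 = 15 and qs = 12 - 6 = 6.
Only 6 units reach the market. On the demand curve, the marginal buyer's willingness to pay at q = 6 is (39 - 6)/2 = 16.5.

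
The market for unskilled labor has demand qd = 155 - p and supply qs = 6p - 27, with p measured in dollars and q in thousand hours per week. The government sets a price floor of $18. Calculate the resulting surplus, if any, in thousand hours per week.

0

Without the control the market clears where 155 - p = 6p - 27, i.e. p* = 26 and q* = 129.
The floor of 18 is below the equilibrium price 26, so it is not binding; the market clears at p* = 26, q* = 129.
Since the control does not bind, there is no surplus.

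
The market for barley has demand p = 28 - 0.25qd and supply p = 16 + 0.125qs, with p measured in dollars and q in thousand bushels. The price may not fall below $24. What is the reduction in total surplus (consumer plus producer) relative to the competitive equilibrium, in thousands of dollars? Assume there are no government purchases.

Rearranging demand gives qd = 112 - 4p; rearranging supply gives qs = 8p - 128. Setting quantity demanded equal to quantity supplied, 112 - 4p = 8p - 128, gives p* = 20 and q* = 32.
Because the floor (24) lies above the market-clearing price, it is binding.
At p = 24: qd = 112 - 4·24 = 16 and qs = 8·24 - 128 = 64.
Quantity traded falls to 16. At q = 16 the demand price is (112 - 16)/4 = 24 and the supply price is (128 + 16)/8 = 18.
Deadweight loss = ½ · (24 - 18) · (32 - 16) = ½ · 6 · 16 = 48.

48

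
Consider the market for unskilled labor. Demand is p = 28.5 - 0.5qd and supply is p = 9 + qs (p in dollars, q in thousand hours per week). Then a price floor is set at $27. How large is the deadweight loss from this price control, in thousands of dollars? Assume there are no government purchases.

75

Rearranging demand gives qd = 57 - 2p; rearranging supply gives qs = p - 9. In a free market, 57 - 2p = p - 9 gives the equilibrium p* = 22, q* = 13.
Because the floor (27) lies above the market-clearing price, it is binding.
At p = 27: qd = 57 - 2·27 = 3 and qs = 27 - 9 = 18.
Quantity traded falls to 3. At q = 3 the demand price is (57 - 3)/2 = 27 and the supply price is 9 + 3 = 12.
Deadweight loss = ½ · (27 - 12) · (13 - 3) = ½ · 15 · 10 = 75.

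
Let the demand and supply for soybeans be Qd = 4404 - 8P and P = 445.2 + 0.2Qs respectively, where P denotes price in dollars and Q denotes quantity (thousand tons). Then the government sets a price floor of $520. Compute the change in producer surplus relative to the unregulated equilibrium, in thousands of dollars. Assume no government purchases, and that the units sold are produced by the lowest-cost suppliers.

1800

Rearranging supply gives Qs = 5P - 2226. Setting quantity demanded equal to quantity supplied, 4404 - 8P = 5P - 2226, gives P* = 510 and Q* = 324.
Because the floor (520) lies above the market-clearing price, it is binding.
At P = 520: Qd = 4404 - 8·520 = 244 and Qs = 5·520 - 2226 = 374.
Producer surplus without the control is ½ · (510 - 445.2) · 324 = 10497.6.
With the floor, 244 units are sold at 520. The supply price at Q = 244 is 494, so PS = ½ · [(520 - 445.2) + (520 - 494)] · 244 = 12297.6.
Change in producer surplus = 12297.6 - 10497.6 = 1800.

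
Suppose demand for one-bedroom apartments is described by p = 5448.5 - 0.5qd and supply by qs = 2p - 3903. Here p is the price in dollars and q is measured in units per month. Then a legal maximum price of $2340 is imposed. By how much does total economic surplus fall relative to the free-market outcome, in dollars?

3699200

Rearranging demand gives qd = 10897 - 2p. Equilibrium: 10897 - 2p = 2p - 3903, so 14800 = 4p and p* = 3700, q* = 3497.
The ceiling of 2340 is below the equilibrium price 3700, so it binds.
At p = 2340: qd = 10897 - 2·2340 = 6217 and qs = 2·2340 - 3903 = 777.
Quantity traded falls to 777. At q = 777 the demand price is (10897 - 777)/2 = 5060 and the supply price is (3903 + 777)/2 = 2340.
Deadweight loss = ½ · (5060 - 2340) · (3497 - 777) = ½ · 2720 · 2720 = 3699200.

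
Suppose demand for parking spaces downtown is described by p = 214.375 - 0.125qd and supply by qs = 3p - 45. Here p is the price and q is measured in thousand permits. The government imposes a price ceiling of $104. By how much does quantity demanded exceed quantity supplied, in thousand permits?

Rearranging demand gives qd = 1715 - 8p. Setting quantity demanded equal to quantity supplied, 1715 - 8p = 3p - 45, gives p* = 160 and q* = 435.
Since 104 < 160, the ceiling is binding.
At p = 104: qd = 1715 - 8·104 = 883 and qs = 3·104 - 45 = 267.
Shortage = qd - qs = 883 - 267 = 616.

616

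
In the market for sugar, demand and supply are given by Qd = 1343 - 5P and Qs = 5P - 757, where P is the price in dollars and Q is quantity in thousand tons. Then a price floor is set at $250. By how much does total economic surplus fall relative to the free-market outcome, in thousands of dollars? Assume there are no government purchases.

In a free market, 1343 - 5P = 5P - 757 gives the equilibrium P* = 210, Q* = 293.
Since 250 > 210, the floor is binding.
At P = 250: Qd = 1343 - 5·250 = 93 and Qs = 5·250 - 757 = 493.
Quantity traded falls to 93. At Q = 93 the demand price is (1343 - 93)/5 = 250 and the supply price is (757 + 93)/5 = 170.
Deadweight loss = ½ · (250 - 170) · (293 - 93) = ½ · 80 · 200 = 8000.

8000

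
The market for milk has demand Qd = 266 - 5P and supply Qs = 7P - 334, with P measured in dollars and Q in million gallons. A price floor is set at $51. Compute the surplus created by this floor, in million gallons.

Setting quantity demanded equal to quantity supplied, 266 - 5P = 7P - 334, gives P* = 50 and Q* = 16.
Since 51 > 50, the floor is binding.
At P = 51: Qd = 266 - 5·51 = 11 and Qs = 7·51 - 334 = 23.
Surplus = Qs - Qd = 23 - 11 = 12.

12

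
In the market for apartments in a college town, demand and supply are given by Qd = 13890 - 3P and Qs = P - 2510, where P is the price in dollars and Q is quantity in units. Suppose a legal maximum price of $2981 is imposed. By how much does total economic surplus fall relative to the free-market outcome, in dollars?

834774

In a free market, 13890 - 3P = P - 2510 gives the equilibrium P* = 4100, Q* = 1590.
The ceiling of 2981 is below the equilibrium price 4100, so it binds.
At P = 2981: Qd = 13890 - 3·2981 = 4947 and Qs = 2981 - 2510 = 471.
Quantity traded falls to 471. At Q = 471 the demand price is (13890 - 471)/3 = 4473 and the supply price is 2510 + 471 = 2981.
Deadweight loss = ½ · (4473 - 2981) · (1590 - 471) = ½ · 1492 · 1119 = 834774.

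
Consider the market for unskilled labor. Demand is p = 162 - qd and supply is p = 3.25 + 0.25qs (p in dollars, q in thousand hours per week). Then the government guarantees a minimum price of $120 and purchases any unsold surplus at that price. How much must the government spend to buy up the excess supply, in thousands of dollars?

Rearranging demand gives qd = 162 - p; rearranging supply gives qs = 4p - 13. In a free market, 162 - p = 4p - 13 gives the equilibrium p* = 35, q* = 127.
Because the floor (120) lies above the market-clearing price, it is binding.
At p = 120: qd = 162 - 120 = 42 and qs = 4·120 - 13 = 467.
Surplus = qs - qd = 425.
Government expenditure = surplus × support price = 425 × 120 = 51000.

51000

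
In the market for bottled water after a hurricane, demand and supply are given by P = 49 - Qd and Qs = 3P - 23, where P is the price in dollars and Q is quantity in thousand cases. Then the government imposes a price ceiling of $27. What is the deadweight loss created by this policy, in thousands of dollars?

Rearranging demand gives Qd = 49 - P. Setting quantity demanded equal to quantity supplied, 49 - P = 3P - 23, gives P* = 18 and Q* = 31.
The ceiling of 27 is above the equilibrium price 18, so it is not binding; the market clears at P* = 18, Q* = 31.
Since the control does not bind, no trades are prevented and deadweight loss is zero.

0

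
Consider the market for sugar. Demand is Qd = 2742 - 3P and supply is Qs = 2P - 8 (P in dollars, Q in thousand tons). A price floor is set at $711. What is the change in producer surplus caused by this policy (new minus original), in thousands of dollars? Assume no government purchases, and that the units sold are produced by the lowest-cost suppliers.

In a free market, 2742 - 3P = 2P - 8 gives the equilibrium P* = 550, Q* = 1092.
Since 711 > 550, the floor is binding.
At P = 711: Qd = 2742 - 3·711 = 609 and Qs = 2·711 - 8 = 1414.
Producer surplus without the control is ½ · (550 - 4) · 1092 = 298116.
With the floor, 609 units are sold at 711. The supply price at Q = 609 is 308.5, so PS = ½ · [(711 - 4) + (711 - 308.5)] · 609 = 337842.75.
Change in producer surplus = 337842.75 - 298116 = 39726.75.

39726.75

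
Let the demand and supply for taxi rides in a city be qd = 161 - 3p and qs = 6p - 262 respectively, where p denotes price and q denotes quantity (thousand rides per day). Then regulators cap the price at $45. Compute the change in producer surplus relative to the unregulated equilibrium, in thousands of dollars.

-28

Setting quantity demanded equal to quantity supplied, 161 - 3p = 6p - 262, gives p* = 47 and q* = 20.
Since 45 < 47, the ceiling is binding.
At p = 45: qd = 161 - 3·45 = 26 and qs = 6·45 - 262 = 8.
Producer surplus without the control is ½ · (47 - 131/3) · 20 = 100/3.
With the ceiling, producers sell 8 units at 45, so PS = ½ · (45 - 131/3) · 8 = 16/3.
Change in producer surplus = 16/3 - 100/3 = -28.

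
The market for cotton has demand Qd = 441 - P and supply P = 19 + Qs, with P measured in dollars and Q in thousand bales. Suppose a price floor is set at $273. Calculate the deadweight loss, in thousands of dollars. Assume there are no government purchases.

Rearranging supply gives Qs = P - 19. Setting quantity demanded equal to quantity supplied, 441 - P = P - 19, gives P* = 230 and Q* = 211.
The floor of 273 is above the equilibrium price 230, so it binds.
At P = 273: Qd = 441 - 273 = 168 and Qs = 273 - 19 = 254.
Quantity traded falls to 168. At Q = 168 the demand price is 441 - 168 = 273 and the supply price is 19 + 168 = 187.
Deadweight loss = ½ · (273 - 187) · (211 - 168) = ½ · 86 · 43 = 1849.

1849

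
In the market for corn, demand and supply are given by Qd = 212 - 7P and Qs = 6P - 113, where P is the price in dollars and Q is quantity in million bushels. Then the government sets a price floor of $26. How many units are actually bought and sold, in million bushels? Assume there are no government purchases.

30

Equilibrium: 212 - 7P = 6P - 113, so 325 = 13P and P* = 25, Q* = 37.
Because the floor (26) lies above the market-clearing price, it is binding.
At P = 26: Qd = 212 - 7·26 = 30 and Qs = 6·26 - 113 = 43.
The quantity actually transacted is the short side, demand: 30.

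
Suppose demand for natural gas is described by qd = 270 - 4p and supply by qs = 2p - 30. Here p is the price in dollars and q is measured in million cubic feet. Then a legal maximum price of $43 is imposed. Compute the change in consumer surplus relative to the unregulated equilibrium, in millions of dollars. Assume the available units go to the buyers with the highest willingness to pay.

367.5

In a free market, 270 - 4p = 2p - 30 gives the equilibrium p* = 50, q* = 70.
Because the ceiling (43) lies below the market-clearing price, it is binding.
At p = 43: qd = 270 - 4·43 = 98 and qs = 2·43 - 30 = 56.
Consumer surplus without the control is ½ · (67.5 - 50) · 70 = 612.5.
With the ceiling, 56 units are sold at 43 (assume they go to the highest-value buyers). The demand price at q = 56 is 53.5, so CS = ½ · [(67.5 - 43) + (53.5 - 43)] · 56 = 980.
Change in consumer surplus = 980 - 612.5 = 367.5.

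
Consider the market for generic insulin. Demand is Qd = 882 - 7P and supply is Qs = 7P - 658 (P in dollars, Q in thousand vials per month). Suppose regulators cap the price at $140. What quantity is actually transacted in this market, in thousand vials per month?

112

Without the control the market clears where 882 - 7P = 7P - 658, i.e. P* = 110 and Q* = 112.
Since 140 is above P* = 110, the ceiling does not bind and the free-market outcome prevails.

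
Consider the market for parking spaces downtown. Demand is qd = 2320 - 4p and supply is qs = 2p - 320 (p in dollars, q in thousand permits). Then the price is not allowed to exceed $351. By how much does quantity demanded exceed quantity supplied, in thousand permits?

534

Without the control the market clears where 2320 - 4p = 2p - 320, i.e. p* = 440 and q* = 560.
Because the ceiling (351) lies below the market-clearing price, it is binding.
At p = 351: qd = 2320 - 4·351 = 916 and qs = 2·351 - 320 = 382.
Shortage = qd - qs = 916 - 382 = 534.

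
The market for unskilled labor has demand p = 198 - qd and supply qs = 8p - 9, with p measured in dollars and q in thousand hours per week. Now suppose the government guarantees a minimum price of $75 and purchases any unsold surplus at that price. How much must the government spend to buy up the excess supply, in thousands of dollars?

Rearranging demand gives qd = 198 - p. Equilibrium: 198 - p = 8p - 9, so 207 = 9p and p* = 23, q* = 175.
Since 75 > 23, the floor is binding.
At p = 75: qd = 198 - 75 = 123 and qs = 8·75 - 9 = 591.
Surplus = qs - qd = 468.
Government expenditure = surplus × support price = 468 × 75 = 35100.

35100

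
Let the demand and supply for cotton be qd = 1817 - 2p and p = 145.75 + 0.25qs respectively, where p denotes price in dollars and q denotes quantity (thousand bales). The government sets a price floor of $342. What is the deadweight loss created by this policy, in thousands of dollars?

Rearranging supply gives qs = 4p - 583. Equilibrium: 1817 - 2p = 4p - 583, so 2400 = 6p and p* = 400, q* = 1017.
The floor of 342 is below the equilibrium price 400, so it is not binding; the market clears at p* = 400, q* = 1017.
Since the control does not bind, no trades are prevented and deadweight loss is zero.

0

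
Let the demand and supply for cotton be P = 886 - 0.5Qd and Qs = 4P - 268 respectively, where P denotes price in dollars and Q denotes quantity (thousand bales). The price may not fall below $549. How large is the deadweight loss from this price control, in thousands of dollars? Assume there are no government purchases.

65521.5

Rearranging demand gives Qd = 1772 - 2P. Equilibrium: 1772 - 2P = 4P - 268, so 2040 = 6P and P* = 340, Q* = 1092.
Since 549 > 340, the floor is binding.
At P = 549: Qd = 1772 - 2·549 = 674 and Qs = 4·549 - 268 = 1928.
Quantity traded falls to 674. At Q = 674 the demand price is (1772 - 674)/2 = 549 and the supply price is (268 + 674)/4 = 235.5.
Deadweight loss = ½ · (549 - 235.5) · (1092 - 674) = ½ · 313.5 · 418 = 65521.5.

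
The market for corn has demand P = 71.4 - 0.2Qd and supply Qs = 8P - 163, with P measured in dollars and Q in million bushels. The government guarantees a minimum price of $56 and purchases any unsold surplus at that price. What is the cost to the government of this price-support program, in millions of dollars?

11648

Rearranging demand gives Qd = 357 - 5P. Equilibrium: 357 - 5P = 8P - 163, so 520 = 13P and P* = 40, Q* = 157.
The floor of 56 is above the equilibrium price 40, so it binds.
At P = 56: Qd = 357 - 5·56 = 77 and Qs = 8·56 - 163 = 285.
Surplus = Qs - Qd = 208.
Government expenditure = surplus × support price = 208 × 56 = 11648.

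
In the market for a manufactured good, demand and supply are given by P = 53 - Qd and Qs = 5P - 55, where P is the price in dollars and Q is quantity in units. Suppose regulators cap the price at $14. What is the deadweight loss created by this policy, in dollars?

240

Rearranging demand gives Qd = 53 - P. Equilibrium: 53 - P = 5P - 55, so 108 = 6P and P* = 18, Q* = 35.
Since 14 < 18, the ceiling is binding.
At P = 14: Qd = 53 - 14 = 39 and Qs = 5·14 - 55 = 15.
Quantity traded falls to 15. At Q = 15 the demand price is 53 - 15 = 38 and the supply price is (55 + 15)/5 = 14.
Deadweight loss = ½ · (38 - 14) · (35 - 15) = ½ · 24 · 20 = 240.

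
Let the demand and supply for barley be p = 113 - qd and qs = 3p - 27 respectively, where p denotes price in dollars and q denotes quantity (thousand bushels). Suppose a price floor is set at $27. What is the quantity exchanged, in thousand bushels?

Rearranging demand gives qd = 113 - p. In a free market, 113 - p = 3p - 27 gives the equilibrium p* = 35, q* = 78.
The floor of 27 is below the equilibrium price 35, so it is not binding; the market clears at p* = 35, q* = 78.

78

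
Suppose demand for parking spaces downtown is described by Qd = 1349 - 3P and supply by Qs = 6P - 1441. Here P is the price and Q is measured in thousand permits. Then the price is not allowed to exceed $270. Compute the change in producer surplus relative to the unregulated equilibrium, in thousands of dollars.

-11960

Equilibrium: 1349 - 3P = 6P - 1441, so 2790 = 9P and P* = 310, Q* = 419.
Because the ceiling (270) lies below the market-clearing price, it is binding.
At P = 270: Qd = 1349 - 3·270 = 539 and Qs = 6·270 - 1441 = 179.
Producer surplus without the control is ½ · (310 - 1441/6) · 419 = 175561/12.
With the ceiling, producers sell 179 units at 270, so PS = ½ · (270 - 1441/6) · 179 = 32041/12.
Change in producer surplus = 32041/12 - 175561/12 = -11960.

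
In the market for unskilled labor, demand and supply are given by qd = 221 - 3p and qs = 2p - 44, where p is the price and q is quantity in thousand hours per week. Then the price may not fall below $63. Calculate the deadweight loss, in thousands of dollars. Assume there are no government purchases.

Equilibrium: 221 - 3p = 2p - 44, so 265 = 5p and p* = 53, q* = 62.
Since 63 > 53, the floor is binding.
At p = 63: qd = 221 - 3·63 = 32 and qs = 2·63 - 44 = 82.
Quantity traded falls to 32. At q = 32 the demand price is (221 - 32)/3 = 63 and the supply price is (44 + 32)/2 = 38.
Deadweight loss = ½ · (63 - 38) · (62 - 32) = ½ · 25 · 30 = 375.

375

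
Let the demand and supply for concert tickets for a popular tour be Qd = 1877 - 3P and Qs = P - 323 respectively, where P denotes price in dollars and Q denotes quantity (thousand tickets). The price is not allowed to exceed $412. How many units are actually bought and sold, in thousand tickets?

89

In a free market, 1877 - 3P = P - 323 gives the equilibrium P* = 550, Q* = 227.
Since 412 < 550, the ceiling is binding.
At P = 412: Qd = 1877 - 3·412 = 641 and Qs = 412 - 323 = 89.
The quantity actually transacted is the short side, supply: 89.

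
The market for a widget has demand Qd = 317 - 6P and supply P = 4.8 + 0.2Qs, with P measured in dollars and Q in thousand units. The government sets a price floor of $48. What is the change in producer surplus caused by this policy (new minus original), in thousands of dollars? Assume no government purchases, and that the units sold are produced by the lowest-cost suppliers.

Rearranging supply gives Qs = 5P - 24. Without the control the market clears where 317 - 6P = 5P - 24, i.e. P* = 31 and Q* = 131.
Because the floor (48) lies above the market-clearing price, it is binding.
At P = 48: Qd = 317 - 6·48 = 29 and Qs = 5·48 - 24 = 216.
Producer surplus without the control is ½ · (31 - 4.8) · 131 = 1716.1.
With the floor, 29 units are sold at 48. The supply price at Q = 29 is 10.6, so PS = ½ · [(48 - 4.8) + (48 - 10.6)] · 29 = 1168.7.
Change in producer surplus = 1168.7 - 1716.1 = -547.4.

-547.4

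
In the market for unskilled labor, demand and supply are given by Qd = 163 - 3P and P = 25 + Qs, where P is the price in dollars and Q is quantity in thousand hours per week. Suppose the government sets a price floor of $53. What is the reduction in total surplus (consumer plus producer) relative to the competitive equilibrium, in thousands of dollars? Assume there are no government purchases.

Rearranging supply gives Qs = P - 25. Setting quantity demanded equal to quantity supplied, 163 - 3P = P - 25, gives P* = 47 and Q* = 22.
Because the floor (53) lies above the market-clearing price, it is binding.
At P = 53: Qd = 163 - 3·53 = 4 and Qs = 53 - 25 = 28.
Quantity traded falls to 4. At Q = 4 the demand price is (163 - 4)/3 = 53 and the supply price is 25 + 4 = 29.
Deadweight loss = ½ · (53 - 29) · (22 - 4) = ½ · 24 · 18 = 216.

216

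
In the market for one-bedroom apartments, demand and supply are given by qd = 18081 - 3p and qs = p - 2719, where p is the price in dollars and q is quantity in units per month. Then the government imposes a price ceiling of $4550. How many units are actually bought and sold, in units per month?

1831

In a free market, 18081 - 3p = p - 2719 gives the equilibrium p* = 5200, q* = 2481.
Since 4550 < 5200, the ceiling is binding.
At p = 4550: qd = 18081 - 3·4550 = 4431 and qs = 4550 - 2719 = 1831.
The quantity actually transacted is the short side, supply: 1831.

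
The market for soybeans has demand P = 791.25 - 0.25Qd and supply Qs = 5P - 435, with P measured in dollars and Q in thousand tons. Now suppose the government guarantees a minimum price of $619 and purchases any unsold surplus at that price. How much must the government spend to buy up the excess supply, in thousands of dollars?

Rearranging demand gives Qd = 3165 - 4P. In a free market, 3165 - 4P = 5P - 435 gives the equilibrium P* = 400, Q* = 1565.
Because the floor (619) lies above the market-clearing price, it is binding.
At P = 619: Qd = 3165 - 4·619 = 689 and Qs = 5·619 - 435 = 2660.
Surplus = Qs - Qd = 1971.
Government expenditure = surplus × support price = 1971 × 619 = 1220049.

1220049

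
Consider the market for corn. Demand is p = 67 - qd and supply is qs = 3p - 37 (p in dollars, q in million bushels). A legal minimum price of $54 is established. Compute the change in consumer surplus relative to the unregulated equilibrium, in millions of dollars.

Rearranging demand gives qd = 67 - p. Without the control the market clears where 67 - p = 3p - 37, i.e. p* = 26 and q* = 41.
Since 54 > 26, the floor is binding.
At p = 54: qd = 67 - 54 = 13 and qs = 3·54 - 37 = 125.
Consumer surplus without the control is ½ · (67 - 26) · 41 = 840.5.
With the floor, consumers buy 13 units at 54, so CS = ½ · (67 - 54) · 13 = 84.5.
Change in consumer surplus = 84.5 - 840.5 = -756.

-756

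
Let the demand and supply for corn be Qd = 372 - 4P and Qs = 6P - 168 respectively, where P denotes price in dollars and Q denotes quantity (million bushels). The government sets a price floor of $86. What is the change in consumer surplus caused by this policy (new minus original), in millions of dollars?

Equilibrium: 372 - 4P = 6P - 168, so 540 = 10P and P* = 54, Q* = 156.
Since 86 > 54, the floor is binding.
At P = 86: Qd = 372 - 4·86 = 28 and Qs = 6·86 - 168 = 348.
Consumer surplus without the control is ½ · (93 - 54) · 156 = 3042.
With the floor, consumers buy 28 units at 86, so CS = ½ · (93 - 86) · 28 = 98.
Change in consumer surplus = 98 - 3042 = -2944.

-2944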